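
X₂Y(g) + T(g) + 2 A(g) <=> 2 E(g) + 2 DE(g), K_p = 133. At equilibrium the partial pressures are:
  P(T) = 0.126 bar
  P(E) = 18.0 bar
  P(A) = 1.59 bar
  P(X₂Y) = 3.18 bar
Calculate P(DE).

At equilibrium, K_p = P(E)²·P(DE)² / (P(X₂Y)·P(T)·P(A)²) = 133.
(18.0)²·(P(DE))² / ((3.18)·(0.126)·(1.59)²) = 133
P(DE)² = 0.416 ⇒ P(DE) = 0.645 bar

P(DE) = 0.645 bar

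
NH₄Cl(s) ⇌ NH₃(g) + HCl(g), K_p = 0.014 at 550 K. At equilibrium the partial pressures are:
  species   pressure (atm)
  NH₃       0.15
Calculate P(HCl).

P(HCl) = 0.093 atm

(NH₄Cl is a pure solid — omitted from K_p.)
At equilibrium, K_p = P(NH₃)·P(HCl) = 0.014.
(0.15)·(P(HCl)) = 0.014
P(HCl) = 0.0933 = 0.093 atm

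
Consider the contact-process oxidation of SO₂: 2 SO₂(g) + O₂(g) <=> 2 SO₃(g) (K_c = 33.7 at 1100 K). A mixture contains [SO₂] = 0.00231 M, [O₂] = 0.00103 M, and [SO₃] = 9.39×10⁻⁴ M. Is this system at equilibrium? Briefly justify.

Q_c = [SO₃]² / ([SO₂]²·[O₂]) = (9.39×10⁻⁴)² / ((0.00231)²·(0.00103)) = 160
Q_c = 160 > K_c = 33.7: net reverse reaction.

no; Q > K, reaction proceeds in reverse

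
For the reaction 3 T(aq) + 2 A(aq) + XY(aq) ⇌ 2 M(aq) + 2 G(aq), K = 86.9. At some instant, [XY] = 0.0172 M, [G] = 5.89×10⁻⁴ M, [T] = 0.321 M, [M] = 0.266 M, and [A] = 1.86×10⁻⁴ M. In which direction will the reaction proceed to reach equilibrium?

Q = [M]²·[G]² / ([T]³·[A]²·[XY]) = (0.266)²·(5.89×10⁻⁴)² / ((0.321)³·(1.86×10⁻⁴)²·(0.0172)) = 1250
Q = 1250 > K = 86.9, so the reverse reaction proceeds.

toward reactants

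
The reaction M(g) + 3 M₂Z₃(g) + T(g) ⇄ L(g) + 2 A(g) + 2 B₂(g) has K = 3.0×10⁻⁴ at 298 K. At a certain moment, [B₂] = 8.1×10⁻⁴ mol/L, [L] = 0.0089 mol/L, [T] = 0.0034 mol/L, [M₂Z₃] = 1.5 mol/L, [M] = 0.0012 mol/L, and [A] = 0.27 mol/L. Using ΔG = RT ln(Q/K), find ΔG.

ΔG = -5.63 kJ/mol

Q = [L]·[A]²·[B₂]² / ([M]·[M₂Z₃]³·[T]) = (0.0089)·(0.27)²·(8.1×10⁻⁴)² / ((0.0012)·(1.5)³·(0.0034)) = 3.09×10⁻⁵
ΔG = RT ln(Q/K) = (8.314 J mol⁻¹ K⁻¹)(298 K) × ln(3.09×10⁻⁵/3.0×10⁻⁴)
   = (2.478 kJ/mol)(-2.273) = -5.63 kJ/mol
ΔG < 0, so the forward reaction is spontaneous (proceeds forward).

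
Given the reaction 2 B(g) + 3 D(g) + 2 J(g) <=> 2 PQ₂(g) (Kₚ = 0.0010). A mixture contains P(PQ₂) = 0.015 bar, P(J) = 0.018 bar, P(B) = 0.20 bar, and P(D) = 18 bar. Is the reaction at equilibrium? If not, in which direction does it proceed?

in the reverse direction

Qₚ = P(PQ₂)² / (P(B)²·P(D)³·P(J)²) = (0.015)² / ((0.20)²·(18)³·(0.018)²) = 0.0030
Qₚ = 0.0030 > Kₚ = 0.0010, so the reverse reaction proceeds.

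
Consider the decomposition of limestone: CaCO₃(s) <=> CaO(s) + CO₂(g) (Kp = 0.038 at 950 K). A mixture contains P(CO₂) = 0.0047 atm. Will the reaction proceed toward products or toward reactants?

(CaCO₃, CaO are pure solids — omitted from Qp.)
Qp = P(CO₂) = 0.0047
Qp = 0.0047 < Kp = 0.038, so the forward reaction proceeds.

in the forward direction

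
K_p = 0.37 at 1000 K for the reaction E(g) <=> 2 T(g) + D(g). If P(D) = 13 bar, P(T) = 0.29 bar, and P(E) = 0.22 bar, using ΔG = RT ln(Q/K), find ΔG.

ΔG = 21.6 kJ/mol

Q_p = P(T)²·P(D) / P(E) = (0.29)²·(13) / (0.22) = 4.97
ΔG = RT ln(Q_p/K_p) = (8.314 J mol⁻¹ K⁻¹)(1000 K) × ln(4.97/0.37)
   = (8.314 kJ/mol)(2.598) = 21.6 kJ/mol
ΔG > 0, so the forward reaction is non-spontaneous (proceeds in reverse).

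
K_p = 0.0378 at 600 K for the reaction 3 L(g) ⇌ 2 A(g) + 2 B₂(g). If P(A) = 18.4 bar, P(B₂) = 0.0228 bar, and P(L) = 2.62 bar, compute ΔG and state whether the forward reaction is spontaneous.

Q_p = P(A)²·P(B₂)² / P(L)³ = (18.4)²·(0.0228)² / (2.62)³ = 0.00979
ΔG = RT ln(Q_p/K_p) = (8.314 J mol⁻¹ K⁻¹)(600 K) × ln(0.00979/0.0378)
   = (4.988 kJ/mol)(-1.351) = -6.74 kJ/mol
ΔG < 0, so the forward reaction is spontaneous (proceeds forward).

ΔG = -6.74 kJ/mol; the forward reaction is spontaneous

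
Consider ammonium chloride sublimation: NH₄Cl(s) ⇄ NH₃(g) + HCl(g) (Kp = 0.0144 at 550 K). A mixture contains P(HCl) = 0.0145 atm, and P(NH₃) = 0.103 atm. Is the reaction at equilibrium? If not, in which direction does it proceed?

toward products

(NH₄Cl is a pure solid — omitted from Qp.)
Qp = P(NH₃)·P(HCl) = (0.103)·(0.0145) = 0.00149
Qp = 0.00149 < Kp = 0.0144, so the forward reaction proceeds.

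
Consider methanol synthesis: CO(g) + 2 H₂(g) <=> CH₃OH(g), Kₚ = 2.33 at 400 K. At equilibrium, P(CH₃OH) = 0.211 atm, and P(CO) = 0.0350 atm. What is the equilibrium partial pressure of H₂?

P(H₂) = 1.61 atm

At equilibrium, Kₚ = P(CH₃OH) / (P(CO)·P(H₂)²) = 2.33.
(0.211) / ((0.0350)·(P(H₂))²) = 2.33
P(H₂)² = 2.59 ⇒ P(H₂) = 1.61 atm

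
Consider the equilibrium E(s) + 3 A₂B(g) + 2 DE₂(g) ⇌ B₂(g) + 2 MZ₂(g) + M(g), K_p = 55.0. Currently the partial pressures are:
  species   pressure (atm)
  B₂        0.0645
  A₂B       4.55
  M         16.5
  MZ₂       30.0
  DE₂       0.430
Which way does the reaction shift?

no net change (already at equilibrium)

(E is a pure solid — omitted from Q_p.)
Q_p = P(B₂)·P(MZ₂)²·P(M) / (P(A₂B)³·P(DE₂)²) = (0.0645)·(30.0)²·(16.5) / ((4.55)³·(0.430)²) = 55.0
Q_p = 55.0 = K_p, so the system is already at equilibrium.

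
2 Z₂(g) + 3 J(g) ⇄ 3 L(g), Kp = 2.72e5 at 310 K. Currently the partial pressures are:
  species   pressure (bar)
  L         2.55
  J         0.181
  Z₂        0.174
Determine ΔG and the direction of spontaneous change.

Qp = P(L)³ / (P(Z₂)²·P(J)³) = (2.55)³ / ((0.174)²·(0.181)³) = 92400
ΔG = RT ln(Qp/Kp) = (8.314 J mol⁻¹ K⁻¹)(310 K) × ln(92400/2.72e5)
   = (2.577 kJ/mol)(-1.080) = -2.78 kJ/mol
ΔG < 0, so the forward reaction is spontaneous (proceeds forward).

ΔG = -2.78 kJ/mol; the forward reaction is spontaneous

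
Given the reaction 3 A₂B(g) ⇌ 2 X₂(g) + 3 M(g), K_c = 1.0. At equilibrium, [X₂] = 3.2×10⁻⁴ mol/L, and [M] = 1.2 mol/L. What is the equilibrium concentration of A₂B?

[A₂B] = 0.0056 mol/L

At equilibrium, K_c = [X₂]²·[M]³ / [A₂B]³ = 1.0.
(3.2×10⁻⁴)²·(1.2)³ / ([A₂B])³ = 1.0
[A₂B]³ = 1.77×10⁻⁷ ⇒ [A₂B] = 0.0056 mol/L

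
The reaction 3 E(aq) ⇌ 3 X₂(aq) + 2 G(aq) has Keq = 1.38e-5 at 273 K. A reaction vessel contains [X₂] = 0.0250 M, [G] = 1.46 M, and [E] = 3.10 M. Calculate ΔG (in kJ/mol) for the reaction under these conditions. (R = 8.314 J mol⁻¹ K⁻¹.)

Q = [X₂]³·[G]² / [E]³ = (0.0250)³·(1.46)² / (3.10)³ = 1.12e-6
ΔG = RT ln(Q/Keq) = (8.314 J mol⁻¹ K⁻¹)(273 K) × ln(1.12e-6/1.38e-5)
   = (2.270 kJ/mol)(-2.511) = -5.70 kJ/mol
ΔG < 0, so the forward reaction is spontaneous (proceeds forward).

ΔG = -5.70 kJ/mol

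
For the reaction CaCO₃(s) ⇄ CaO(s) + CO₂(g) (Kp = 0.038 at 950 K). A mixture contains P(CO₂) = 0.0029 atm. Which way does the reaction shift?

toward products

(CaCO₃, CaO are pure solids — omitted from Qp.)
Qp = P(CO₂) = 0.0029
Qp = 0.0029 < Kp = 0.038, so the forward reaction proceeds.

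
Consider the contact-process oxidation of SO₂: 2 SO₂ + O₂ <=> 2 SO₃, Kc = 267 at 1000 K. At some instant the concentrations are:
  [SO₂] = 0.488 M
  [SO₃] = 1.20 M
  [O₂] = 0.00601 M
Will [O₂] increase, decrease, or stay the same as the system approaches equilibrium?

Qc = [SO₃]² / ([SO₂]²·[O₂]) = (1.20)² / ((0.488)²·(0.00601)) = 1010
Qc = 1010 > Kc = 267: net reverse reaction.
O₂ is a reactant, so it increases.

increase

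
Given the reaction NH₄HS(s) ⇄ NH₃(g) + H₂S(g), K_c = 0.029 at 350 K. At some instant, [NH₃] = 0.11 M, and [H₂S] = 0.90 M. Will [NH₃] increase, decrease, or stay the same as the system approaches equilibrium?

decrease

(NH₄HS is a pure solid — omitted from Q_c.)
Q_c = [NH₃]·[H₂S] = (0.11)·(0.90) = 0.099
Q_c = 0.099 > K_c = 0.029: net reverse reaction.
NH₃ is a product, so it decreases.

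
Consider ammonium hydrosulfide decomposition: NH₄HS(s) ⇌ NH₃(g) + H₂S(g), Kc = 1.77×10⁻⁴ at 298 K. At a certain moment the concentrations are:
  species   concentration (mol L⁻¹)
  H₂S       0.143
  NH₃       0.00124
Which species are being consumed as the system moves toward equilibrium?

(NH₄HS is a pure solid — omitted from Qc.)
Qc = [NH₃]·[H₂S] = (0.00124)·(0.143) = 1.77×10⁻⁴
Qc = 1.77×10⁻⁴ = Kc; the system is at equilibrium.

none (at equilibrium)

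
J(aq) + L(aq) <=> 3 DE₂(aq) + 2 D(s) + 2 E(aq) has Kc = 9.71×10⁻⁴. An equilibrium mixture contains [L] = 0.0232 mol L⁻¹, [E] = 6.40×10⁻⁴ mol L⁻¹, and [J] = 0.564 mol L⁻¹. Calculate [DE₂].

[DE₂] = 3.14 mol L⁻¹

(D is a pure solid — omitted from Kc.)
At equilibrium, Kc = [DE₂]³·[E]² / ([J]·[L]) = 9.71×10⁻⁴.
([DE₂])³·(6.40×10⁻⁴)² / ((0.564)·(0.0232)) = 9.71×10⁻⁴
[DE₂]³ = 31.0 ⇒ [DE₂] = 3.14 mol L⁻¹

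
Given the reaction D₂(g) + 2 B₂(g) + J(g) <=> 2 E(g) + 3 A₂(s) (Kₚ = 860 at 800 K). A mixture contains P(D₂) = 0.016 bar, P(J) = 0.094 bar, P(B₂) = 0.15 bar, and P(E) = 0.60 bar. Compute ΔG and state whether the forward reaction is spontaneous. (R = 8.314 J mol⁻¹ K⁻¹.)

ΔG = 16.7 kJ/mol; the forward reaction is non-spontaneous

(A₂ is a pure solid — omitted from Qₚ.)
Qₚ = P(E)² / (P(D₂)·P(B₂)²·P(J)) = (0.60)² / ((0.016)·(0.15)²·(0.094)) = 10600
ΔG = RT ln(Qₚ/Kₚ) = (8.314 J mol⁻¹ K⁻¹)(800 K) × ln(10600/860)
   = (6.651 kJ/mol)(2.512) = 16.7 kJ/mol
ΔG > 0, so the forward reaction is non-spontaneous (proceeds in reverse).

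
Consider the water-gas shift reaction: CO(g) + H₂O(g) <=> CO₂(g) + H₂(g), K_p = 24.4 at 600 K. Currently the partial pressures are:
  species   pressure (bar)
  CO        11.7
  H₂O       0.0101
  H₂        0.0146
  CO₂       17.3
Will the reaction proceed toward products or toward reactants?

Q_p = P(CO₂)·P(H₂) / (P(CO)·P(H₂O)) = (17.3)·(0.0146) / ((11.7)·(0.0101)) = 2.14
Q_p = 2.14 < K_p = 24.4, so the forward reaction proceeds.

in the forward direction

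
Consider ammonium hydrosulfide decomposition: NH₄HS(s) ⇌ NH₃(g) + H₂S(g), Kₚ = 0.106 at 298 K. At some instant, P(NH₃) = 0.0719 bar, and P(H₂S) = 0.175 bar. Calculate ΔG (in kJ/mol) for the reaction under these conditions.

ΔG = -5.28 kJ/mol

(NH₄HS is a pure solid — omitted from Qₚ.)
Qₚ = P(NH₃)·P(H₂S) = (0.0719)·(0.175) = 0.0126
ΔG = RT ln(Qₚ/Kₚ) = (8.314 J mol⁻¹ K⁻¹)(298 K) × ln(0.0126/0.106)
   = (2.478 kJ/mol)(-2.130) = -5.28 kJ/mol
ΔG < 0, so the forward reaction is spontaneous (proceeds forward).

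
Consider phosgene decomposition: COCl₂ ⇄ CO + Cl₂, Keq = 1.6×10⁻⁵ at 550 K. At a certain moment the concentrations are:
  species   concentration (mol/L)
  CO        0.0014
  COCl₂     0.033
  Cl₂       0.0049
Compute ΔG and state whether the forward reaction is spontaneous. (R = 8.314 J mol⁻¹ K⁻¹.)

ΔG = 11.7 kJ/mol; the forward reaction is non-spontaneous

Q = [CO]·[Cl₂] / [COCl₂] = (0.0014)·(0.0049) / (0.033) = 2.08×10⁻⁴
ΔG = RT ln(Q/Keq) = (8.314 J mol⁻¹ K⁻¹)(550 K) × ln(2.08×10⁻⁴/1.6×10⁻⁵)
   = (4.573 kJ/mol)(2.565) = 11.7 kJ/mol
ΔG > 0, so the forward reaction is non-spontaneous (proceeds in reverse).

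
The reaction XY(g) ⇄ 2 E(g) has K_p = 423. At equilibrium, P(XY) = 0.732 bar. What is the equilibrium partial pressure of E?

At equilibrium, K_p = P(E)² / P(XY) = 423.
(P(E))² / (0.732) = 423
P(E)² = 310 ⇒ P(E) = 17.6 bar

P(E) = 17.6 bar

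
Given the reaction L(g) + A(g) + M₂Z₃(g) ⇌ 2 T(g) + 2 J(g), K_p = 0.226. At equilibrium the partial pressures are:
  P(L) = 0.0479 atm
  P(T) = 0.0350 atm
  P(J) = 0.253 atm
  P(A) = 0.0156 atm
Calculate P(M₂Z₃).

P(M₂Z₃) = 0.464 atm

At equilibrium, K_p = P(T)²·P(J)² / (P(L)·P(A)·P(M₂Z₃)) = 0.226.
(0.0350)²·(0.253)² / ((0.0479)·(0.0156)·(P(M₂Z₃))) = 0.226
P(M₂Z₃) = 0.464 atm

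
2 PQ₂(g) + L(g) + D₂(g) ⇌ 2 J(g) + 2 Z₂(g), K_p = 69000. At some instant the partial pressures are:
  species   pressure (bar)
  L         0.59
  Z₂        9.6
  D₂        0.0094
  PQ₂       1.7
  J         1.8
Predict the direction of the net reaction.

to the right

Q_p = P(J)²·P(Z₂)² / (P(PQ₂)²·P(L)·P(D₂)) = (1.8)²·(9.6)² / ((1.7)²·(0.59)·(0.0094)) = 19000
Q_p = 19000 < K_p = 69000, so the forward reaction proceeds.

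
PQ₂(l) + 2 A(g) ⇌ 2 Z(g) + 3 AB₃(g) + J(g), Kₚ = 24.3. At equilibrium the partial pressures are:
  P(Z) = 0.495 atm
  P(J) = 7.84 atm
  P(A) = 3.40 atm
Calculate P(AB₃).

P(AB₃) = 5.27 atm

(PQ₂ is a pure liquid — omitted from Kₚ.)
At equilibrium, Kₚ = P(Z)²·P(AB₃)³·P(J) / P(A)² = 24.3.
(0.495)²·(P(AB₃))³·(7.84) / (3.40)² = 24.3
P(AB₃)³ = 146 ⇒ P(AB₃) = 5.27 atm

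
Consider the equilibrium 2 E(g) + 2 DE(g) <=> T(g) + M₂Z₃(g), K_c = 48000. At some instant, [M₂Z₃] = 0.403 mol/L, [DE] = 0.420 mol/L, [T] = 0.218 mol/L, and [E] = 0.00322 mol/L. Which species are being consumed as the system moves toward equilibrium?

none (at equilibrium)

Q_c = [T]·[M₂Z₃] / ([E]²·[DE]²) = (0.218)·(0.403) / ((0.00322)²·(0.420)²) = 48000
Q_c = 48000 = K_c; the system is at equilibrium.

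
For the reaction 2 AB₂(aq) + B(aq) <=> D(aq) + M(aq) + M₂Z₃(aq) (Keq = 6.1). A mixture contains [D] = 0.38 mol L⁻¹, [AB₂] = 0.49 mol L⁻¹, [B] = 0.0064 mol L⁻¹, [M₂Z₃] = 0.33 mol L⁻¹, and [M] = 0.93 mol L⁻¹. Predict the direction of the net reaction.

to the left

Q = [D]·[M]·[M₂Z₃] / ([AB₂]²·[B]) = (0.38)·(0.93)·(0.33) / ((0.49)²·(0.0064)) = 76
Q = 76 > Keq = 6.1, so the reverse reaction proceeds.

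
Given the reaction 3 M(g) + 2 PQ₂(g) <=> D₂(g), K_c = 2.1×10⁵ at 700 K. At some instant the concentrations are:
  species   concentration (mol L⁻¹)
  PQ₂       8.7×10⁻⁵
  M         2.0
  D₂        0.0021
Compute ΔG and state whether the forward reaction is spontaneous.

ΔG = -10.5 kJ/mol; the forward reaction is spontaneous

Q_c = [D₂] / ([M]³·[PQ₂]²) = (0.0021) / ((2.0)³·(8.7×10⁻⁵)²) = 34700
ΔG = RT ln(Q_c/K_c) = (8.314 J mol⁻¹ K⁻¹)(700 K) × ln(34700/2.1×10⁵)
   = (5.820 kJ/mol)(-1.800) = -10.5 kJ/mol
ΔG < 0, so the forward reaction is spontaneous (proceeds forward).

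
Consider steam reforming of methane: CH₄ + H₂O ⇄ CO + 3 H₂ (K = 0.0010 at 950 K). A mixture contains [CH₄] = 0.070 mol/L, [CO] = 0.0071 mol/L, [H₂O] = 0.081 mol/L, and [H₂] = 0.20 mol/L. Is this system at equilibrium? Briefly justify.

Q = [CO]·[H₂]³ / ([CH₄]·[H₂O]) = (0.0071)·(0.20)³ / ((0.070)·(0.081)) = 0.010
Q = 0.010 > K = 0.0010: net reverse reaction.

no; Q > K, reaction proceeds in reverse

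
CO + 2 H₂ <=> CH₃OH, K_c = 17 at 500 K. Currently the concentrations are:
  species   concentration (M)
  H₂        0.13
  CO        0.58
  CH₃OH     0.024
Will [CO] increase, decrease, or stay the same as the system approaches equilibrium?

decrease

Q_c = [CH₃OH] / ([CO]·[H₂]²) = (0.024) / ((0.58)·(0.13)²) = 2.4
Q_c = 2.4 < K_c = 17: net forward reaction.
CO is a reactant, so it decreases.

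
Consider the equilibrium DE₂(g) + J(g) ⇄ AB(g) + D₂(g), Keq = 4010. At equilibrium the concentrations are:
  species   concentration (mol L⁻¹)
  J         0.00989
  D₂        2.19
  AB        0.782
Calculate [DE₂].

[DE₂] = 0.0432 mol L⁻¹

At equilibrium, Keq = [AB]·[D₂] / ([DE₂]·[J]) = 4010.
(0.782)·(2.19) / (([DE₂])·(0.00989)) = 4010
[DE₂] = 0.0432 mol L⁻¹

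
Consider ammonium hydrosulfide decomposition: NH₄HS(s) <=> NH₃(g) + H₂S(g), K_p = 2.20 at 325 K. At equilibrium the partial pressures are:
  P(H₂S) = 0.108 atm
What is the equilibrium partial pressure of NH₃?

P(NH₃) = 20.4 atm

(NH₄HS is a pure solid — omitted from K_p.)
At equilibrium, K_p = P(NH₃)·P(H₂S) = 2.20.
(P(NH₃))·(0.108) = 2.20
P(NH₃) = 20.4 atm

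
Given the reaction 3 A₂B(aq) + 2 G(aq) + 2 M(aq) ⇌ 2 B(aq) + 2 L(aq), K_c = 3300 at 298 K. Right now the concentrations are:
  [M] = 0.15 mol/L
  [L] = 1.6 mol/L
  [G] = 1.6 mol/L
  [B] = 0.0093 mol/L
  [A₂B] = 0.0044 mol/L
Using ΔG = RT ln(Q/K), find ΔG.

ΔG = 6.48 kJ/mol

Q_c = [B]²·[L]² / ([A₂B]³·[G]²·[M]²) = (0.0093)²·(1.6)² / ((0.0044)³·(1.6)²·(0.15)²) = 45100
ΔG = RT ln(Q_c/K_c) = (8.314 J mol⁻¹ K⁻¹)(298 K) × ln(45100/3300)
   = (2.478 kJ/mol)(2.615) = 6.48 kJ/mol
ΔG > 0, so the forward reaction is non-spontaneous (proceeds in reverse).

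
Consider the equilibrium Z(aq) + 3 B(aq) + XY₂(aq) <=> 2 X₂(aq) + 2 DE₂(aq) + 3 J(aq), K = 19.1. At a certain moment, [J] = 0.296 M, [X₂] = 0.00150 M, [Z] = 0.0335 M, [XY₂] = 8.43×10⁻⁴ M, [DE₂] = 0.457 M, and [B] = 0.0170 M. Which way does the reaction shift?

Q = [X₂]²·[DE₂]²·[J]³ / ([Z]·[B]³·[XY₂]) = (0.00150)²·(0.457)²·(0.296)³ / ((0.0335)·(0.0170)³·(8.43×10⁻⁴)) = 87.8
Q = 87.8 > K = 19.1, so the reverse reaction proceeds.

toward reactants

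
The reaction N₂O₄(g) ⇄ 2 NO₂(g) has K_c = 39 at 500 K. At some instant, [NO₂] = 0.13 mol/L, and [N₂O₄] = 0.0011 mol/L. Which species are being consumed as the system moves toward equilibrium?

Q_c = [NO₂]² / [N₂O₄] = (0.13)² / (0.0011) = 15
Q_c = 15 < K_c = 39: net forward reaction.

N₂O₄ (reactants)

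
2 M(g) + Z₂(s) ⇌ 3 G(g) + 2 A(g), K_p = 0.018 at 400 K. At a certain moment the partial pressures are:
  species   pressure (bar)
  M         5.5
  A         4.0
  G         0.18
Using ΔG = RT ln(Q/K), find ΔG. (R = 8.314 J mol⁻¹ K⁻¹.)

ΔG = -5.87 kJ/mol

(Z₂ is a pure solid — omitted from Q_p.)
Q_p = P(G)³·P(A)² / P(M)² = (0.18)³·(4.0)² / (5.5)² = 0.00308
ΔG = RT ln(Q_p/K_p) = (8.314 J mol⁻¹ K⁻¹)(400 K) × ln(0.00308/0.018)
   = (3.326 kJ/mol)(-1.765) = -5.87 kJ/mol
ΔG < 0, so the forward reaction is spontaneous (proceeds forward).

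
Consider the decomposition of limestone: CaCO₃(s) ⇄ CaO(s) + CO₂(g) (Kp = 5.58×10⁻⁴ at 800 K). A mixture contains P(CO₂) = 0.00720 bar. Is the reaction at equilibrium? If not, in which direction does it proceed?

in the reverse direction

(CaCO₃, CaO are pure solids — omitted from Qp.)
Qp = P(CO₂) = 0.00720
Qp = 0.00720 > Kp = 5.58×10⁻⁴, so the reverse reaction proceeds.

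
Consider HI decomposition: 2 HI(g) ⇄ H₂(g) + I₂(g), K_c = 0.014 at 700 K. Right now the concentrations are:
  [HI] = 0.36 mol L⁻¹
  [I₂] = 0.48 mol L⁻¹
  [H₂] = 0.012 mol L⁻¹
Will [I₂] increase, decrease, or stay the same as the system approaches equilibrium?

Q_c = [H₂]·[I₂] / [HI]² = (0.012)·(0.48) / (0.36)² = 0.044
Q_c = 0.044 > K_c = 0.014: net reverse reaction.
I₂ is a product, so it decreases.

decrease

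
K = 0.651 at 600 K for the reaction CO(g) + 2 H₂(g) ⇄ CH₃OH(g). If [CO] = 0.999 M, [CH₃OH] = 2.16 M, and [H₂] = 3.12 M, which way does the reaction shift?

forward (toward products)

Q = [CH₃OH] / ([CO]·[H₂]²) = (2.16) / ((0.999)·(3.12)²) = 0.222
Q = 0.222 < K = 0.651, so the forward reaction proceeds.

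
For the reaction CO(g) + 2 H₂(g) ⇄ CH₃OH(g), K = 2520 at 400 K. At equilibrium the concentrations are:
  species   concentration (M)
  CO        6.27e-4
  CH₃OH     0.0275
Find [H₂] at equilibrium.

[H₂] = 0.132 M

At equilibrium, K = [CH₃OH] / ([CO]·[H₂]²) = 2520.
(0.0275) / ((6.27e-4)·([H₂])²) = 2520
[H₂]² = 0.0174 ⇒ [H₂] = 0.132 M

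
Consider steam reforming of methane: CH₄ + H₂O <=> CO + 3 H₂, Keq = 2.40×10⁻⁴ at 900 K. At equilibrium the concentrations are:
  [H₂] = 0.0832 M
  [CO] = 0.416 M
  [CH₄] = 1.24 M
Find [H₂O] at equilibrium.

At equilibrium, Keq = [CO]·[H₂]³ / ([CH₄]·[H₂O]) = 2.40×10⁻⁴.
(0.416)·(0.0832)³ / ((1.24)·([H₂O])) = 2.40×10⁻⁴
[H₂O] = 0.805 M

[H₂O] = 0.805 M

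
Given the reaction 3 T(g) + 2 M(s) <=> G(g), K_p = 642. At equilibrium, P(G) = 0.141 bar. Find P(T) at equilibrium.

P(T) = 0.0603 bar

(M is a pure solid — omitted from K_p.)
At equilibrium, K_p = P(G) / P(T)³ = 642.
(0.141) / (P(T))³ = 642
P(T)³ = 2.20×10⁻⁴ ⇒ P(T) = 0.0603 bar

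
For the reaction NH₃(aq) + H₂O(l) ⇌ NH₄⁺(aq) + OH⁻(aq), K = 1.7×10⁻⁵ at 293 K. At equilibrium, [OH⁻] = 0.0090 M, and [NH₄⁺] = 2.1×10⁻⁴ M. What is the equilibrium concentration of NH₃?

[NH₃] = 0.11 M

(H₂O is a pure liquid — omitted from K.)
At equilibrium, K = [NH₄⁺]·[OH⁻] / [NH₃] = 1.7×10⁻⁵.
(2.1×10⁻⁴)·(0.0090) / ([NH₃]) = 1.7×10⁻⁵
[NH₃] = 0.111 = 0.11 M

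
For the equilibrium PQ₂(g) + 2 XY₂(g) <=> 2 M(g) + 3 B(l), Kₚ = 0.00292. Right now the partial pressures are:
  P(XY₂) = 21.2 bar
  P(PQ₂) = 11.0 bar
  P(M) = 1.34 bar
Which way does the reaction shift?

(B is a pure liquid — omitted from Qₚ.)
Qₚ = P(M)² / (P(PQ₂)·P(XY₂)²) = (1.34)² / ((11.0)·(21.2)²) = 3.63×10⁻⁴
Qₚ = 3.63×10⁻⁴ < Kₚ = 0.00292, so the forward reaction proceeds.

toward products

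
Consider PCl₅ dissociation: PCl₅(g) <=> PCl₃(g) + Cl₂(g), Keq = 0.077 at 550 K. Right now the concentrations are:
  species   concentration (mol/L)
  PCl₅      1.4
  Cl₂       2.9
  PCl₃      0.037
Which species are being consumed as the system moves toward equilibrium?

Q = [PCl₃]·[Cl₂] / [PCl₅] = (0.037)·(2.9) / (1.4) = 0.077
Q = 0.077 = Keq; the system is at equilibrium.

none (at equilibrium)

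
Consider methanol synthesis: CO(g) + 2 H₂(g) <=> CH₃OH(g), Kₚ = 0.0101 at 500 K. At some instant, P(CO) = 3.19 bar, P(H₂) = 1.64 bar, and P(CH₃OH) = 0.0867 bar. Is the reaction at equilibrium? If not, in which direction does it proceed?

neither direction; the system is at equilibrium

Qₚ = P(CH₃OH) / (P(CO)·P(H₂)²) = (0.0867) / ((3.19)·(1.64)²) = 0.0101
Qₚ = 0.0101 = Kₚ, so the system is already at equilibrium.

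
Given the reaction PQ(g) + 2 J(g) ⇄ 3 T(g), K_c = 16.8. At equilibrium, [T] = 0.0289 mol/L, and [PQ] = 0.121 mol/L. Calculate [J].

[J] = 0.00345 mol/L

At equilibrium, K_c = [T]³ / ([PQ]·[J]²) = 16.8.
(0.0289)³ / ((0.121)·([J])²) = 16.8
[J]² = 1.19×10⁻⁵ ⇒ [J] = 0.00345 mol/L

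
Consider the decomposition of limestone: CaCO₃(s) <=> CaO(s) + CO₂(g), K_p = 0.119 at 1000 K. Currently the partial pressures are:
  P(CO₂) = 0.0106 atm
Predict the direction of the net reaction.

toward products

(CaCO₃, CaO are pure solids — omitted from Q_p.)
Q_p = P(CO₂) = 0.0106
Q_p = 0.0106 < K_p = 0.119, so the forward reaction proceeds.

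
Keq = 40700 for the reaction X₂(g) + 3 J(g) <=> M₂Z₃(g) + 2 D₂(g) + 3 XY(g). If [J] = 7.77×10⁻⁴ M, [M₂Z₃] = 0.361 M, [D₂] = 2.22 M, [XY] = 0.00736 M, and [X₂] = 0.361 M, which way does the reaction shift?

toward products

Q = [M₂Z₃]·[D₂]²·[XY]³ / ([X₂]·[J]³) = (0.361)·(2.22)²·(0.00736)³ / ((0.361)·(7.77×10⁻⁴)³) = 4190
Q = 4190 < Keq = 40700, so the forward reaction proceeds.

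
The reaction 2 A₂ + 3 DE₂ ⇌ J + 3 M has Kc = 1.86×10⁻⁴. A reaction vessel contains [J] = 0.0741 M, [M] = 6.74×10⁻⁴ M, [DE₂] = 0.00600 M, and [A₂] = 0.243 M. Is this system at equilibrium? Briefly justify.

Qc = [J]·[M]³ / ([A₂]²·[DE₂]³) = (0.0741)·(6.74×10⁻⁴)³ / ((0.243)²·(0.00600)³) = 0.00178
Qc = 0.00178 > Kc = 1.86×10⁻⁴: net reverse reaction.

no; Q > K, reaction proceeds in reverse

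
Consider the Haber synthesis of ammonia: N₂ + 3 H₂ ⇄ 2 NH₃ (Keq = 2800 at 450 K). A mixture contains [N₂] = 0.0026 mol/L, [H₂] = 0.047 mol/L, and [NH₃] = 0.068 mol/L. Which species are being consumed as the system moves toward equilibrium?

Q = [NH₃]² / ([N₂]·[H₂]³) = (0.068)² / ((0.0026)·(0.047)³) = 17000
Q = 17000 > Keq = 2800: net reverse reaction.

NH₃ (products)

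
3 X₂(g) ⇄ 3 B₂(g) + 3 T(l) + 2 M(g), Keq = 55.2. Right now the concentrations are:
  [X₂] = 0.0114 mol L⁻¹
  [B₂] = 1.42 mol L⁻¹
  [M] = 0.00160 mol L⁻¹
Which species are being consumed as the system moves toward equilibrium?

(T is a pure liquid — omitted from Q.)
Q = [B₂]³·[M]² / [X₂]³ = (1.42)³·(0.00160)² / (0.0114)³ = 4.95
Q = 4.95 < Keq = 55.2: net forward reaction.

X₂ (reactants)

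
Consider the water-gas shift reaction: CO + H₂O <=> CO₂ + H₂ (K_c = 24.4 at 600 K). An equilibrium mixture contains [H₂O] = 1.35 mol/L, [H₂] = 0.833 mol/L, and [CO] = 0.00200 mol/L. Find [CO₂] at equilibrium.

[CO₂] = 0.0791 mol/L

At equilibrium, K_c = [CO₂]·[H₂] / ([CO]·[H₂O]) = 24.4.
([CO₂])·(0.833) / ((0.00200)·(1.35)) = 24.4
[CO₂] = 0.0791 mol/L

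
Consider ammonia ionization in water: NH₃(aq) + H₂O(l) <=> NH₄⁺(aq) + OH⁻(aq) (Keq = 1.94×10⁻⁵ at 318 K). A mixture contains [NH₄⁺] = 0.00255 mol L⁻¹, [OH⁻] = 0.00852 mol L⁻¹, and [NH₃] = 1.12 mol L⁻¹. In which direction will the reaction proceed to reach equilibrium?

neither direction; the system is at equilibrium

(H₂O is a pure liquid — omitted from Q.)
Q = [NH₄⁺]·[OH⁻] / [NH₃] = (0.00255)·(0.00852) / (1.12) = 1.94×10⁻⁵
Q = 1.94×10⁻⁵ = Keq, so the system is already at equilibrium.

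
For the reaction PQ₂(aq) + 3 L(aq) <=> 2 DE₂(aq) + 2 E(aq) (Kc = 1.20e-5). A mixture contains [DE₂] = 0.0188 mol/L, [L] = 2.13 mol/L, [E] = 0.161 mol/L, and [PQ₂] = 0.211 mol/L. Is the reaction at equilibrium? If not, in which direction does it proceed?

Qc = [DE₂]²·[E]² / ([PQ₂]·[L]³) = (0.0188)²·(0.161)² / ((0.211)·(2.13)³) = 4.49e-6
Qc = 4.49e-6 < Kc = 1.20e-5, so the forward reaction proceeds.

toward products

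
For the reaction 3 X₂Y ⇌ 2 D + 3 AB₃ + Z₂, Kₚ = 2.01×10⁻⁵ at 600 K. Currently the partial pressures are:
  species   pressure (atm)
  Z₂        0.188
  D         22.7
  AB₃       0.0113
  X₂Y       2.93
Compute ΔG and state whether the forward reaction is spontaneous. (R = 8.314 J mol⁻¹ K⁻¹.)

Qₚ = P(D)²·P(AB₃)³·P(Z₂) / P(X₂Y)³ = (22.7)²·(0.0113)³·(0.188) / (2.93)³ = 5.56×10⁻⁶
ΔG = RT ln(Qₚ/Kₚ) = (8.314 J mol⁻¹ K⁻¹)(600 K) × ln(5.56×10⁻⁶/2.01×10⁻⁵)
   = (4.988 kJ/mol)(-1.285) = -6.41 kJ/mol
ΔG < 0, so the forward reaction is spontaneous (proceeds forward).

ΔG = -6.41 kJ/mol; the forward reaction is spontaneous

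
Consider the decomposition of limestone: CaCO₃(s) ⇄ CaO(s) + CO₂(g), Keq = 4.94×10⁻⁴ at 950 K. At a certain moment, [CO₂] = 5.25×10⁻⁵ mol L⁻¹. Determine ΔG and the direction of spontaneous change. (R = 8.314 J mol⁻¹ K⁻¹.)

(CaCO₃, CaO are pure solids — omitted from Q.)
Q = [CO₂] = 5.25×10⁻⁵
ΔG = RT ln(Q/Keq) = (8.314 J mol⁻¹ K⁻¹)(950 K) × ln(5.25×10⁻⁵/4.94×10⁻⁴)
   = (7.898 kJ/mol)(-2.242) = -17.7 kJ/mol
ΔG < 0, so the forward reaction is spontaneous (proceeds forward).

ΔG = -17.7 kJ/mol; the forward reaction is spontaneous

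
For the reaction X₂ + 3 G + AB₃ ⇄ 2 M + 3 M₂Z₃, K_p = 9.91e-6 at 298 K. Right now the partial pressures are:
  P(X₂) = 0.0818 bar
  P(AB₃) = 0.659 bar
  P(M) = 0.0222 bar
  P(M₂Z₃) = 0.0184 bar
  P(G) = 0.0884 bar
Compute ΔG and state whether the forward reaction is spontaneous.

ΔG = 5.25 kJ/mol; the forward reaction is non-spontaneous

Q_p = P(M)²·P(M₂Z₃)³ / (P(X₂)·P(G)³·P(AB₃)) = (0.0222)²·(0.0184)³ / ((0.0818)·(0.0884)³·(0.659)) = 8.24e-5
ΔG = RT ln(Q_p/K_p) = (8.314 J mol⁻¹ K⁻¹)(298 K) × ln(8.24e-5/9.91e-6)
   = (2.478 kJ/mol)(2.118) = 5.25 kJ/mol
ΔG > 0, so the forward reaction is non-spontaneous (proceeds in reverse).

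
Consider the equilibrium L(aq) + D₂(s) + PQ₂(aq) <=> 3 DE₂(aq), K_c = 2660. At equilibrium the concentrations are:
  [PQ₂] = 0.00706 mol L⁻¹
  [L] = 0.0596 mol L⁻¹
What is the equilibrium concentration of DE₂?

[DE₂] = 1.04 mol L⁻¹

(D₂ is a pure solid — omitted from K_c.)
At equilibrium, K_c = [DE₂]³ / ([L]·[PQ₂]) = 2660.
([DE₂])³ / ((0.0596)·(0.00706)) = 2660
[DE₂]³ = 1.12 ⇒ [DE₂] = 1.04 mol L⁻¹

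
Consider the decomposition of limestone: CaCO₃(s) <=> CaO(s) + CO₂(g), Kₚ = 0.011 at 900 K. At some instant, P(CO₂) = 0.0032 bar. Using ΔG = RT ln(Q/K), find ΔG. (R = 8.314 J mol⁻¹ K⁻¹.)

(CaCO₃, CaO are pure solids — omitted from Qₚ.)
Qₚ = P(CO₂) = 0.00320
ΔG = RT ln(Qₚ/Kₚ) = (8.314 J mol⁻¹ K⁻¹)(900 K) × ln(0.00320/0.011)
   = (7.483 kJ/mol)(-1.235) = -9.24 kJ/mol
ΔG < 0, so the forward reaction is spontaneous (proceeds forward).

ΔG = -9.24 kJ/mol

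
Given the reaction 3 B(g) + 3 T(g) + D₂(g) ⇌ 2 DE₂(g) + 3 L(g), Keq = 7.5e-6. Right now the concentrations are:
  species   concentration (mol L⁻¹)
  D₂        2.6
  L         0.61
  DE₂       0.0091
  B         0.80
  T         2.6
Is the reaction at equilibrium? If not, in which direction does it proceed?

to the right

Q = [DE₂]²·[L]³ / ([B]³·[T]³·[D₂]) = (0.0091)²·(0.61)³ / ((0.80)³·(2.6)³·(2.6)) = 8.0e-7
Q = 8.0e-7 < Keq = 7.5e-6, so the forward reaction proceeds.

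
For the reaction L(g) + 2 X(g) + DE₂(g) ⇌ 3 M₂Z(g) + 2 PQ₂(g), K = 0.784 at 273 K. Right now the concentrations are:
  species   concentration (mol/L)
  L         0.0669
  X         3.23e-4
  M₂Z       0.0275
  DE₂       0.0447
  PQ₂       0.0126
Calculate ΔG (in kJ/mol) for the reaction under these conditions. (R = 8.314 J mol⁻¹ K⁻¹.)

Q = [M₂Z]³·[PQ₂]² / ([L]·[X]²·[DE₂]) = (0.0275)³·(0.0126)² / ((0.0669)·(3.23e-4)²·(0.0447)) = 10.6
ΔG = RT ln(Q/K) = (8.314 J mol⁻¹ K⁻¹)(273 K) × ln(10.6/0.784)
   = (2.270 kJ/mol)(2.604) = 5.91 kJ/mol
ΔG > 0, so the forward reaction is non-spontaneous (proceeds in reverse).

ΔG = 5.91 kJ/mol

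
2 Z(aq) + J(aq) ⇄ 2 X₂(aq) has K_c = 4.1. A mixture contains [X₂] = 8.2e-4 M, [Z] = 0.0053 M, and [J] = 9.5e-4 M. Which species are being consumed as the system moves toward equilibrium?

Q_c = [X₂]² / ([Z]²·[J]) = (8.2e-4)² / ((0.0053)²·(9.5e-4)) = 25
Q_c = 25 > K_c = 4.1: net reverse reaction.

X₂ (products)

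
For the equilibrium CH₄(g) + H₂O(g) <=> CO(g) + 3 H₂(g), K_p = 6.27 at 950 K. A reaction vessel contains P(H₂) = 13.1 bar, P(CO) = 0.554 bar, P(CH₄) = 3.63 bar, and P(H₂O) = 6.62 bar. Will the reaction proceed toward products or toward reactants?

to the left

Q_p = P(CO)·P(H₂)³ / (P(CH₄)·P(H₂O)) = (0.554)·(13.1)³ / ((3.63)·(6.62)) = 51.8
Q_p = 51.8 > K_p = 6.27, so the reverse reaction proceeds.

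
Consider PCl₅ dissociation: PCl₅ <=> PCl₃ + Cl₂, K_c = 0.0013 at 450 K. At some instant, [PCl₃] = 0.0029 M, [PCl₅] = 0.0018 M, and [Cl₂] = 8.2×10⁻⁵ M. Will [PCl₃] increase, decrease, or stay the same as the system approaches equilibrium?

Q_c = [PCl₃]·[Cl₂] / [PCl₅] = (0.0029)·(8.2×10⁻⁵) / (0.0018) = 1.3×10⁻⁴
Q_c = 1.3×10⁻⁴ < K_c = 0.0013: net forward reaction.
PCl₃ is a product, so it increases.

increase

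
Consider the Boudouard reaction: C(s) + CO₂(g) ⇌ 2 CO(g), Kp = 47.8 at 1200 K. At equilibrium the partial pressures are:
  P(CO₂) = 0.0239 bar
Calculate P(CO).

P(CO) = 1.07 bar

(C is a pure solid — omitted from Kp.)
At equilibrium, Kp = P(CO)² / P(CO₂) = 47.8.
(P(CO))² / (0.0239) = 47.8
P(CO)² = 1.14 ⇒ P(CO) = 1.07 bar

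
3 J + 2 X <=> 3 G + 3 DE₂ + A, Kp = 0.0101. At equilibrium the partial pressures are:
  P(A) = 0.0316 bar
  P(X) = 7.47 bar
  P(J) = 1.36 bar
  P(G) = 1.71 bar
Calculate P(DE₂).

At equilibrium, Kp = P(G)³·P(DE₂)³·P(A) / (P(J)³·P(X)²) = 0.0101.
(1.71)³·(P(DE₂))³·(0.0316) / ((1.36)³·(7.47)²) = 0.0101
P(DE₂)³ = 8.97 ⇒ P(DE₂) = 2.08 bar

P(DE₂) = 2.08 bar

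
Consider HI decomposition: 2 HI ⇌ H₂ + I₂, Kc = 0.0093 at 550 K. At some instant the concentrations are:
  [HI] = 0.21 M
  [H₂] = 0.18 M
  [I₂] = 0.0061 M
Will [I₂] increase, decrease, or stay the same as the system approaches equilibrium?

decrease

Qc = [H₂]·[I₂] / [HI]² = (0.18)·(0.0061) / (0.21)² = 0.025
Qc = 0.025 > Kc = 0.0093: net reverse reaction.
I₂ is a product, so it decreases.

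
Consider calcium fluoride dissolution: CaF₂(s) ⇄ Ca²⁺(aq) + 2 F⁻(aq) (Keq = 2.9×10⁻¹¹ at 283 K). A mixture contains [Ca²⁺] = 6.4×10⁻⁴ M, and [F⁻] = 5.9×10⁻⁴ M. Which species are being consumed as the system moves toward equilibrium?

(CaF₂ is a pure solid — omitted from Q.)
Q = [Ca²⁺]·[F⁻]² = (6.4×10⁻⁴)·(5.9×10⁻⁴)² = 2.2×10⁻¹⁰
Q = 2.2×10⁻¹⁰ > Keq = 2.9×10⁻¹¹: net reverse reaction.

Ca²⁺, F⁻ (products)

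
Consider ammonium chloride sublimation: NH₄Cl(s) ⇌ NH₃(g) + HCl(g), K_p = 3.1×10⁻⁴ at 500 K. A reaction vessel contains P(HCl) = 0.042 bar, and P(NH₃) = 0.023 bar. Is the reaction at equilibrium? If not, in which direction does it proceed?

(NH₄Cl is a pure solid — omitted from Q_p.)
Q_p = P(NH₃)·P(HCl) = (0.023)·(0.042) = 9.7×10⁻⁴
Q_p = 9.7×10⁻⁴ > K_p = 3.1×10⁻⁴, so the reverse reaction proceeds.

toward reactants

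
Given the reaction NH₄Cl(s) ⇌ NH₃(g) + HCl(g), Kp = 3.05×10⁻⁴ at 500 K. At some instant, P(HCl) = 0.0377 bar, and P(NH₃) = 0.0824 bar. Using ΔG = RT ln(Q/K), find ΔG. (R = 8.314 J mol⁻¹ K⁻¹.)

(NH₄Cl is a pure solid — omitted from Qp.)
Qp = P(NH₃)·P(HCl) = (0.0824)·(0.0377) = 0.00311
ΔG = RT ln(Qp/Kp) = (8.314 J mol⁻¹ K⁻¹)(500 K) × ln(0.00311/3.05×10⁻⁴)
   = (4.157 kJ/mol)(2.322) = 9.65 kJ/mol
ΔG > 0, so the forward reaction is non-spontaneous (proceeds in reverse).

ΔG = 9.65 kJ/mol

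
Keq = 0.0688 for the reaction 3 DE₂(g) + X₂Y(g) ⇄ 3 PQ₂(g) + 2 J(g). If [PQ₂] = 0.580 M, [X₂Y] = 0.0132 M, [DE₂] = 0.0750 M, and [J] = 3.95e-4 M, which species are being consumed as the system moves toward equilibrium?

Q = [PQ₂]³·[J]² / ([DE₂]³·[X₂Y]) = (0.580)³·(3.95e-4)² / ((0.0750)³·(0.0132)) = 0.00547
Q = 0.00547 < Keq = 0.0688: net forward reaction.

DE₂, X₂Y (reactants)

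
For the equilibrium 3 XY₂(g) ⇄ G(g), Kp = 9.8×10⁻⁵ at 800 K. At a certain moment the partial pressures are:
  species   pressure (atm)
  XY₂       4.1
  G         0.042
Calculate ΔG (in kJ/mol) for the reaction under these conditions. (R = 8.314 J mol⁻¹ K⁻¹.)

ΔG = 12.2 kJ/mol

Qp = P(G) / P(XY₂)³ = (0.042) / (4.1)³ = 6.09×10⁻⁴
ΔG = RT ln(Qp/Kp) = (8.314 J mol⁻¹ K⁻¹)(800 K) × ln(6.09×10⁻⁴/9.8×10⁻⁵)
   = (6.651 kJ/mol)(1.827) = 12.2 kJ/mol
ΔG > 0, so the forward reaction is non-spontaneous (proceeds in reverse).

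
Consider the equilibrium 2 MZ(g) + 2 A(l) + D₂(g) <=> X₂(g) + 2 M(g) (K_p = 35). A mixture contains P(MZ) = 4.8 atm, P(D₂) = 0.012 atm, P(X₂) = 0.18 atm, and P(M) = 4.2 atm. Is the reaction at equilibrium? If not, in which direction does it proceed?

(A is a pure liquid — omitted from Q_p.)
Q_p = P(X₂)·P(M)² / (P(MZ)²·P(D₂)) = (0.18)·(4.2)² / ((4.8)²·(0.012)) = 11
Q_p = 11 < K_p = 35, so the forward reaction proceeds.

to the right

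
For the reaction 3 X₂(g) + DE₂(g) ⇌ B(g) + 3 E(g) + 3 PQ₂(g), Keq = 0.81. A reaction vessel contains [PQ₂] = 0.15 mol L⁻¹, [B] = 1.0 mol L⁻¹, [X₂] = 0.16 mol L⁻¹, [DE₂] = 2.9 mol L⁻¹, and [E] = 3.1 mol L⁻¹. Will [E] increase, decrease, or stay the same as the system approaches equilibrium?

decrease

Q = [B]·[E]³·[PQ₂]³ / ([X₂]³·[DE₂]) = (1.0)·(3.1)³·(0.15)³ / ((0.16)³·(2.9)) = 8.5
Q = 8.5 > Keq = 0.81: net reverse reaction.
E is a product, so it decreases.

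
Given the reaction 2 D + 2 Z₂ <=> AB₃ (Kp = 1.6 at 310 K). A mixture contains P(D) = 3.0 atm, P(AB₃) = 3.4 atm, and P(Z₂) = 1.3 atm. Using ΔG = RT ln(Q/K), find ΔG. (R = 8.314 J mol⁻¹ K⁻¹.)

ΔG = -5.07 kJ/mol

Qp = P(AB₃) / (P(D)²·P(Z₂)²) = (3.4) / ((3.0)²·(1.3)²) = 0.224
ΔG = RT ln(Qp/Kp) = (8.314 J mol⁻¹ K⁻¹)(310 K) × ln(0.224/1.6)
   = (2.577 kJ/mol)(-1.966) = -5.07 kJ/mol
ΔG < 0, so the forward reaction is spontaneous (proceeds forward).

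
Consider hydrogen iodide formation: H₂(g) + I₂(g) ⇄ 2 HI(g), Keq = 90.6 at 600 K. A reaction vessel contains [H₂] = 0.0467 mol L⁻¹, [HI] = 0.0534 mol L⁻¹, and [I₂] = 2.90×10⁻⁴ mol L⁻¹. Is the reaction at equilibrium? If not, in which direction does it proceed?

Q = [HI]² / ([H₂]·[I₂]) = (0.0534)² / ((0.0467)·(2.90×10⁻⁴)) = 211
Q = 211 > Keq = 90.6, so the reverse reaction proceeds.

in the reverse direction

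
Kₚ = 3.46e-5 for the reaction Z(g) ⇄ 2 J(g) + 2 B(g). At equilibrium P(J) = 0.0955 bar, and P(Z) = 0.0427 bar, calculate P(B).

At equilibrium, Kₚ = P(J)²·P(B)² / P(Z) = 3.46e-5.
(0.0955)²·(P(B))² / (0.0427) = 3.46e-5
P(B)² = 1.62e-4 ⇒ P(B) = 0.0127 bar

P(B) = 0.0127 bar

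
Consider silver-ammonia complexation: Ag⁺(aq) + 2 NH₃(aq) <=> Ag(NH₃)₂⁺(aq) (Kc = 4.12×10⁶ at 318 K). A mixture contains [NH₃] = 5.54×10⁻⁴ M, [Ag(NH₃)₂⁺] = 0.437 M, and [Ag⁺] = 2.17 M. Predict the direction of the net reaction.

toward products

Qc = [Ag(NH₃)₂⁺] / ([Ag⁺]·[NH₃]²) = (0.437) / ((2.17)·(5.54×10⁻⁴)²) = 6.56×10⁵
Qc = 6.56×10⁵ < Kc = 4.12×10⁶, so the forward reaction proceeds.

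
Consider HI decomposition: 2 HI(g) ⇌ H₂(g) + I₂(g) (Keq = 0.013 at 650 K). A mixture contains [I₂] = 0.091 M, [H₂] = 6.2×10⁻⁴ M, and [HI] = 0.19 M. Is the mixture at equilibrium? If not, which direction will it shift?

Q = [H₂]·[I₂] / [HI]² = (6.2×10⁻⁴)·(0.091) / (0.19)² = 0.0016
Q = 0.0016 < Keq = 0.013: net forward reaction.

no; Q < K, reaction proceeds forward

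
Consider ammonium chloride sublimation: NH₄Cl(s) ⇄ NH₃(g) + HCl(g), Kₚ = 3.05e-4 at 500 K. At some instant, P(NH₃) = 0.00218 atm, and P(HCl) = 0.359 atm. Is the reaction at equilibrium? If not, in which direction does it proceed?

(NH₄Cl is a pure solid — omitted from Qₚ.)
Qₚ = P(NH₃)·P(HCl) = (0.00218)·(0.359) = 7.83e-4
Qₚ = 7.83e-4 > Kₚ = 3.05e-4, so the reverse reaction proceeds.

reverse (toward reactants)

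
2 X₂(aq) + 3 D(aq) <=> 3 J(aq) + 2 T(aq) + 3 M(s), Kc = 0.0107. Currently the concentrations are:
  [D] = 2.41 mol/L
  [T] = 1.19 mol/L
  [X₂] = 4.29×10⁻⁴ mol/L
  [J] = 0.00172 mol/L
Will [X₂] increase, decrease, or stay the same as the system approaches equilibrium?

(M is a pure solid — omitted from Qc.)
Qc = [J]³·[T]² / ([X₂]²·[D]³) = (0.00172)³·(1.19)² / ((4.29×10⁻⁴)²·(2.41)³) = 0.00280
Qc = 0.00280 < Kc = 0.0107: net forward reaction.
X₂ is a reactant, so it decreases.

decrease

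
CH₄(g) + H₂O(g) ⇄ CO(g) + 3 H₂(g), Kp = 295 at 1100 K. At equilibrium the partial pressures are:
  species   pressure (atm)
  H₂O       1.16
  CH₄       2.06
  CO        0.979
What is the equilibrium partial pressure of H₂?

At equilibrium, Kp = P(CO)·P(H₂)³ / (P(CH₄)·P(H₂O)) = 295.
(0.979)·(P(H₂))³ / ((2.06)·(1.16)) = 295
P(H₂)³ = 720 ⇒ P(H₂) = 8.96 atm

P(H₂) = 8.96 atm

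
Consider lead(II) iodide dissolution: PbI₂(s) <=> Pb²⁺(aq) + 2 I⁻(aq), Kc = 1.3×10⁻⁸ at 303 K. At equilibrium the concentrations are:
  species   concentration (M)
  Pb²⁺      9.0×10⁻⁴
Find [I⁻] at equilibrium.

[I⁻] = 0.0038 M

(PbI₂ is a pure solid — omitted from Kc.)
At equilibrium, Kc = [Pb²⁺]·[I⁻]² = 1.3×10⁻⁸.
(9.0×10⁻⁴)·([I⁻])² = 1.3×10⁻⁸
[I⁻]² = 1.44×10⁻⁵ ⇒ [I⁻] = 0.0038 M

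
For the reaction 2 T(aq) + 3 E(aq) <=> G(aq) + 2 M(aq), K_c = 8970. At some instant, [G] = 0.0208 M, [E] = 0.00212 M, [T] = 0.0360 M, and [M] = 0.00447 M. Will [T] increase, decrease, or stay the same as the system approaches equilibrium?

Q_c = [G]·[M]² / ([T]²·[E]³) = (0.0208)·(0.00447)² / ((0.0360)²·(0.00212)³) = 33700
Q_c = 33700 > K_c = 8970: net reverse reaction.
T is a reactant, so it increases.

increase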